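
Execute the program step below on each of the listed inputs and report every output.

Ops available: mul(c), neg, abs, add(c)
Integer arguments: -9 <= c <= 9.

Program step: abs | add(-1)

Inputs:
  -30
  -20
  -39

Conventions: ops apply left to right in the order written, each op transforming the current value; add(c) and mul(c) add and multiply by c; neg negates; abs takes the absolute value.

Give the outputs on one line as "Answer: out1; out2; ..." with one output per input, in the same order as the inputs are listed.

29; 19; 38

Execution, op by op:
  -30 -> 30 -> 29
  -20 -> 20 -> 19
  -39 -> 39 -> 38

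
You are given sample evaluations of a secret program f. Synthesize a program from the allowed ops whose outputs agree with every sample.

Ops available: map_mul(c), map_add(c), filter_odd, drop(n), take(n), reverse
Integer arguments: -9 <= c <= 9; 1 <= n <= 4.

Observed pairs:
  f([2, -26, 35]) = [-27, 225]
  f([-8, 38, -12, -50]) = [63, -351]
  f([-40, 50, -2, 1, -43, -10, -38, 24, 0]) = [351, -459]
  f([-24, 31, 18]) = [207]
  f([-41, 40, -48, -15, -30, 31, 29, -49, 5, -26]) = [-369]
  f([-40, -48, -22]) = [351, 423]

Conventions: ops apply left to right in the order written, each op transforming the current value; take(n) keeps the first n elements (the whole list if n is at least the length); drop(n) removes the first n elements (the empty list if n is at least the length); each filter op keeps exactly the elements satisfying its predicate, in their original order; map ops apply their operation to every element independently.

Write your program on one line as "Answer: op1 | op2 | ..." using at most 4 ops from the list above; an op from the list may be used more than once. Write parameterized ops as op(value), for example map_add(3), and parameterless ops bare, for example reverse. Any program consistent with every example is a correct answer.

map_add(1) | take(2) | map_mul(-9) | filter_odd

Check, running the answer program on each example:
  [2, -26, 35] -> [3, -25, 36] -> [3, -25] -> [-27, 225] -> [-27, 225]
  [-8, 38, -12, -50] -> [-7, 39, -11, -49] -> [-7, 39] -> [63, -351] -> [63, -351]
  [-40, 50, -2, 1, -43, -10, -38, 24, 0] -> [-39, 51, -1, 2, -42, -9, -37, 25, 1] -> [-39, 51] -> [351, -459] -> [351, -459]
  [-24, 31, 18] -> [-23, 32, 19] -> [-23, 32] -> [207, -288] -> [207]
  [-41, 40, -48, -15, -30, 31, 29, -49, 5, -26] -> [-40, 41, -47, -14, -29, 32, 30, -48, 6, -25] -> [-40, 41] -> [360, -369] -> [-369]
  [-40, -48, -22] -> [-39, -47, -21] -> [-39, -47] -> [351, 423] -> [351, 423]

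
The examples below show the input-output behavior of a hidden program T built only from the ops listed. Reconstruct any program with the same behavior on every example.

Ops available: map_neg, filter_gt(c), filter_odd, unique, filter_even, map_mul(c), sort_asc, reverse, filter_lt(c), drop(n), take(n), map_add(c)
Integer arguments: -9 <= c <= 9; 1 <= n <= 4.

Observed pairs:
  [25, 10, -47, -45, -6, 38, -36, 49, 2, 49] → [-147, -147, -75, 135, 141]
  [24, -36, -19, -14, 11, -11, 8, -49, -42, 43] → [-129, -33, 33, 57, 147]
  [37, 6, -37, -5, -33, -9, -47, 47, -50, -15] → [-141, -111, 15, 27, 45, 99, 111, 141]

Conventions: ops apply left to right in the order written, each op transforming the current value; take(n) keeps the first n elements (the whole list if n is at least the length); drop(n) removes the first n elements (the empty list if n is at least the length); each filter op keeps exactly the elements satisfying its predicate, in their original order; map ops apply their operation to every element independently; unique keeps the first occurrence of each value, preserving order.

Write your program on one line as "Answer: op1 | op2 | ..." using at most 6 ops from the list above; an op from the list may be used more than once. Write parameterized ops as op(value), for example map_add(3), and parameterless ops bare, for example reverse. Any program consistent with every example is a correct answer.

map_mul(3) | filter_odd | sort_asc | map_neg | reverse

Check, running the answer program on each example:
  [25, 10, -47, -45, -6, 38, -36, 49, 2, 49] -> [75, 30, -141, -135, -18, 114, -108, 147, 6, 147] -> [75, -141, -135, 147, 147] -> [-141, -135, 75, 147, 147] -> [141, 135, -75, -147, -147] -> [-147, -147, -75, 135, 141]
  [24, -36, -19, -14, 11, -11, 8, -49, -42, 43] -> [72, -108, -57, -42, 33, -33, 24, -147, -126, 129] -> [-57, 33, -33, -147, 129] -> [-147, -57, -33, 33, 129] -> [147, 57, 33, -33, -129] -> [-129, -33, 33, 57, 147]
  [37, 6, -37, -5, -33, -9, -47, 47, -50, -15] -> [111, 18, -111, -15, -99, -27, -141, 141, -150, -45] -> [111, -111, -15, -99, -27, -141, 141, -45] -> [-141, -111, -99, -45, -27, -15, 111, 141] -> [141, 111, 99, 45, 27, 15, -111, -141] -> [-141, -111, 15, 27, 45, 99, 111, 141]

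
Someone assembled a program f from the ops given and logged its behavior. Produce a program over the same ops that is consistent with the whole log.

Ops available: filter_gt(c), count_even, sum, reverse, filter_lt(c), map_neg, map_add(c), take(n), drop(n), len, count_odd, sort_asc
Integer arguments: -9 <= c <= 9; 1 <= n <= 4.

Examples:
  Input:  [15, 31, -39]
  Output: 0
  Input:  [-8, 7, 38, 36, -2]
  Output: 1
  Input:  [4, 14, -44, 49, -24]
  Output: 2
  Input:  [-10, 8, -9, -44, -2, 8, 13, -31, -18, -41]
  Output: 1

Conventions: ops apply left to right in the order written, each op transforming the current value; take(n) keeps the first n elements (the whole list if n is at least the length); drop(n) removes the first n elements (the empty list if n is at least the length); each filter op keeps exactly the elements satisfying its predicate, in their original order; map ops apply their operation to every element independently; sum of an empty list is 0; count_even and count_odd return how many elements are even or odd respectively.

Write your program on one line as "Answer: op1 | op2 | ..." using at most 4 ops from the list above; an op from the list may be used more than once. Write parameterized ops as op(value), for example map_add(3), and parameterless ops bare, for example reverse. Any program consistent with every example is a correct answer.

filter_lt(-4) | reverse | take(3) | count_even

Check, running the answer program on each example:
  [15, 31, -39] -> [-39] -> [-39] -> [-39] -> 0
  [-8, 7, 38, 36, -2] -> [-8] -> [-8] -> [-8] -> 1
  [4, 14, -44, 49, -24] -> [-44, -24] -> [-24, -44] -> [-24, -44] -> 2
  [-10, 8, -9, -44, -2, 8, 13, -31, -18, -41] -> [-10, -9, -44, -31, -18, -41] -> [-41, -18, -31, -44, -9, -10] -> [-41, -18, -31] -> 1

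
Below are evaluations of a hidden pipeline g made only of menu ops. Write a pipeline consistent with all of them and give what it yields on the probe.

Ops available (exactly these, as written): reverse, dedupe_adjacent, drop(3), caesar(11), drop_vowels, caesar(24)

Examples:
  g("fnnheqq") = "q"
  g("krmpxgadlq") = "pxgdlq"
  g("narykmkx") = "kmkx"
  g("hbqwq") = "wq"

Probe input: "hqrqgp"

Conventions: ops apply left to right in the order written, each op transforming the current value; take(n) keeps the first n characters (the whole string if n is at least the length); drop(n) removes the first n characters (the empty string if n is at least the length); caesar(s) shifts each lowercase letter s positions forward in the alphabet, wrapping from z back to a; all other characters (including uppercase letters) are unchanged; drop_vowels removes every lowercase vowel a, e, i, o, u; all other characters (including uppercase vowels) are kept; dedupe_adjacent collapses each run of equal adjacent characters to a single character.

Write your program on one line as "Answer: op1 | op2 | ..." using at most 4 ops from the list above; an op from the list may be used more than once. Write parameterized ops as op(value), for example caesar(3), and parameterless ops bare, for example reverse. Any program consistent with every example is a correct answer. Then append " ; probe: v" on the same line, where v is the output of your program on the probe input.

drop_vowels | dedupe_adjacent | drop(3) ; probe: "qgp"

Check, running the answer program on each example:
  "fnnheqq" -> "fnnhqq" -> "fnhq" -> "q"
  "krmpxgadlq" -> "krmpxgdlq" -> "krmpxgdlq" -> "pxgdlq"
  "narykmkx" -> "nrykmkx" -> "nrykmkx" -> "kmkx"
  "hbqwq" -> "hbqwq" -> "hbqwq" -> "wq"
  probe: "hqrqgp" -> "hqrqgp" -> "hqrqgp" -> "qgp"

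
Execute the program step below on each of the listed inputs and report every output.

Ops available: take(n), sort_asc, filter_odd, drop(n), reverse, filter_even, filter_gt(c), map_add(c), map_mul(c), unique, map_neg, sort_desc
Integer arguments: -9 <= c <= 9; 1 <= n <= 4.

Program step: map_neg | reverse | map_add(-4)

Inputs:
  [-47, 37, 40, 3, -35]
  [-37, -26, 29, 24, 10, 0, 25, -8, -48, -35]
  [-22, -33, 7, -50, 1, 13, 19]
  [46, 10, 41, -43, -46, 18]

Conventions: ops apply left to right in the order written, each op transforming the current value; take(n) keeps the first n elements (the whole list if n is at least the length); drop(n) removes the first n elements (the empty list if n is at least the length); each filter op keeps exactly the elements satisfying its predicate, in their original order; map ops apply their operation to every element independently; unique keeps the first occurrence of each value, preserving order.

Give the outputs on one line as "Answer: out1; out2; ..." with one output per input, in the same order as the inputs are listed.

[31, -7, -44, -41, 43]; [31, 44, 4, -29, -4, -14, -28, -33, 22, 33]; [-23, -17, -5, 46, -11, 29, 18]; [-22, 42, 39, -45, -14, -50]

Execution, op by op:
  [-47, 37, 40, 3, -35] -> [47, -37, -40, -3, 35] -> [35, -3, -40, -37, 47] -> [31, -7, -44, -41, 43]
  [-37, -26, 29, 24, 10, 0, 25, -8, -48, -35] -> [37, 26, -29, -24, -10, 0, -25, 8, 48, 35] -> [35, 48, 8, -25, 0, -10, -24, -29, 26, 37] -> [31, 44, 4, -29, -4, -14, -28, -33, 22, 33]
  [-22, -33, 7, -50, 1, 13, 19] -> [22, 33, -7, 50, -1, -13, -19] -> [-19, -13, -1, 50, -7, 33, 22] -> [-23, -17, -5, 46, -11, 29, 18]
  [46, 10, 41, -43, -46, 18] -> [-46, -10, -41, 43, 46, -18] -> [-18, 46, 43, -41, -10, -46] -> [-22, 42, 39, -45, -14, -50]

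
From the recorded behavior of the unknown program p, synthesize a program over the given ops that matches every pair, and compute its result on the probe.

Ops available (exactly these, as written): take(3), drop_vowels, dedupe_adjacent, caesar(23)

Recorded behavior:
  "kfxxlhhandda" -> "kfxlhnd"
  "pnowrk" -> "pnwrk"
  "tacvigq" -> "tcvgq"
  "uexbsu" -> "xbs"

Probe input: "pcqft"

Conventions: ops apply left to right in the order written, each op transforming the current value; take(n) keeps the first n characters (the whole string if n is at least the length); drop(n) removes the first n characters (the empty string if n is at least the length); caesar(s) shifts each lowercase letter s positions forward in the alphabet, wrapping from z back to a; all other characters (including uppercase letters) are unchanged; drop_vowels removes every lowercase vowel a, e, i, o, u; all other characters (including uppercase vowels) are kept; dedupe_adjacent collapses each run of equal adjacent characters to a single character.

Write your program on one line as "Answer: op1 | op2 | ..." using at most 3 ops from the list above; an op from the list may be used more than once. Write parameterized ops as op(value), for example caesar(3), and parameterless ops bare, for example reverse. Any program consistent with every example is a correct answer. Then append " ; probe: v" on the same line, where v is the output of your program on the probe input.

drop_vowels | dedupe_adjacent ; probe: "pcqft"

Check, running the answer program on each example:
  "kfxxlhhandda" -> "kfxxlhhndd" -> "kfxlhnd"
  "pnowrk" -> "pnwrk" -> "pnwrk"
  "tacvigq" -> "tcvgq" -> "tcvgq"
  "uexbsu" -> "xbs" -> "xbs"
  probe: "pcqft" -> "pcqft" -> "pcqft"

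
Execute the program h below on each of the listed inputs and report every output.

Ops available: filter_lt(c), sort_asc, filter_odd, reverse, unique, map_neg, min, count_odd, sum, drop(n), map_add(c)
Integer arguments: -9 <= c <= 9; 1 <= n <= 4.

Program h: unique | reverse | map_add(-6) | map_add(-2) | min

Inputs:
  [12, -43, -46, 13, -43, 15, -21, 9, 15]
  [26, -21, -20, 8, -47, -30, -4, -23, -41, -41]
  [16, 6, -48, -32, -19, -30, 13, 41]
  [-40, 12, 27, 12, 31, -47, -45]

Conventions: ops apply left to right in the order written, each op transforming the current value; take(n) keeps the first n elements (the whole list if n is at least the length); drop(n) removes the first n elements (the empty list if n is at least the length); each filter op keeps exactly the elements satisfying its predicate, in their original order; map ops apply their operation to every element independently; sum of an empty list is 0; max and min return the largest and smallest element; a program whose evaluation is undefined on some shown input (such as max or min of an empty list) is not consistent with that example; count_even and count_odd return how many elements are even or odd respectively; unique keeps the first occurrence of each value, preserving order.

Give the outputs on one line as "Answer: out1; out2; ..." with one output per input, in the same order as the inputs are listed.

-54; -55; -56; -55

Execution, op by op:
  [12, -43, -46, 13, -43, 15, -21, 9, 15] -> [12, -43, -46, 13, 15, -21, 9] -> [9, -21, 15, 13, -46, -43, 12] -> [3, -27, 9, 7, -52, -49, 6] -> [1, -29, 7, 5, -54, -51, 4] -> -54
  [26, -21, -20, 8, -47, -30, -4, -23, -41, -41] -> [26, -21, -20, 8, -47, -30, -4, -23, -41] -> [-41, -23, -4, -30, -47, 8, -20, -21, 26] -> [-47, -29, -10, -36, -53, 2, -26, -27, 20] -> [-49, -31, -12, -38, -55, 0, -28, -29, 18] -> -55
  [16, 6, -48, -32, -19, -30, 13, 41] -> [16, 6, -48, -32, -19, -30, 13, 41] -> [41, 13, -30, -19, -32, -48, 6, 16] -> [35, 7, -36, -25, -38, -54, 0, 10] -> [33, 5, -38, -27, -40, -56, -2, 8] -> -56
  [-40, 12, 27, 12, 31, -47, -45] -> [-40, 12, 27, 31, -47, -45] -> [-45, -47, 31, 27, 12, -40] -> [-51, -53, 25, 21, 6, -46] -> [-53, -55, 23, 19, 4, -48] -> -55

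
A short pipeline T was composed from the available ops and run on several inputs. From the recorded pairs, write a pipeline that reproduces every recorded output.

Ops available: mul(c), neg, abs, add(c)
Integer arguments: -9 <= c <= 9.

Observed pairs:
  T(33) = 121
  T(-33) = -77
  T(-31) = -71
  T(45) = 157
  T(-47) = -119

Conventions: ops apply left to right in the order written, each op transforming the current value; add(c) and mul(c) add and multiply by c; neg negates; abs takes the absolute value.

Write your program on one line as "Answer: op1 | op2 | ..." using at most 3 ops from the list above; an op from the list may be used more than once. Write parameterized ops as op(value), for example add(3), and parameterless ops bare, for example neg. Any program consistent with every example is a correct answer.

add(9) | mul(3) | add(-5)

Check, running the answer program on each example:
  33 -> 42 -> 126 -> 121
  -33 -> -24 -> -72 -> -77
  -31 -> -22 -> -66 -> -71
  45 -> 54 -> 162 -> 157
  -47 -> -38 -> -114 -> -119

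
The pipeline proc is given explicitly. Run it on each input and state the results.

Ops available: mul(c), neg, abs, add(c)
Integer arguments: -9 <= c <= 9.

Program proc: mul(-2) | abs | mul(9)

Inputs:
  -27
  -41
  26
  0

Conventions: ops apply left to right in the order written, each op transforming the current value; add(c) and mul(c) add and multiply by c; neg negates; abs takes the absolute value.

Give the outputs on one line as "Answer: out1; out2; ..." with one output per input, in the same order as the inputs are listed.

486; 738; 468; 0

Execution, op by op:
  -27 -> 54 -> 54 -> 486
  -41 -> 82 -> 82 -> 738
  26 -> -52 -> 52 -> 468
  0 -> 0 -> 0 -> 0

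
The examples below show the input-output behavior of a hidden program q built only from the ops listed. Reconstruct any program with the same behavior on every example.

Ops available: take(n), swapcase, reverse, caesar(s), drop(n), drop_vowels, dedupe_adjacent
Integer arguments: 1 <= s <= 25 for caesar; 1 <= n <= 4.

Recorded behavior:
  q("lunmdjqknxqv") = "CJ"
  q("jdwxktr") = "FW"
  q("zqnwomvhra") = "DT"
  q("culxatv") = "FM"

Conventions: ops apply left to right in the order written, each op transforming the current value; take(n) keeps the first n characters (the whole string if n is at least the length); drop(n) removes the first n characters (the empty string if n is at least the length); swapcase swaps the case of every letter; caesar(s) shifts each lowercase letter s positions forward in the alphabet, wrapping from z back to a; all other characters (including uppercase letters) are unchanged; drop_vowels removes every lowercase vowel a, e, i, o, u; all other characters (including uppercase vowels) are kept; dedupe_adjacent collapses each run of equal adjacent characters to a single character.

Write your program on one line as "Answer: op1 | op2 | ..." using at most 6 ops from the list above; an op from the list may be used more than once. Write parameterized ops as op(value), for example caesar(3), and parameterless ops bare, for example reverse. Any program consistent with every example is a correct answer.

caesar(12) | reverse | take(3) | drop(1) | swapcase

Check, running the answer program on each example:
  "lunmdjqknxqv" -> "xgzypvcwzjch" -> "hcjzwcvpyzgx" -> "hcj" -> "cj" -> "CJ"
  "jdwxktr" -> "vpijwfd" -> "dfwjipv" -> "dfw" -> "fw" -> "FW"
  "zqnwomvhra" -> "lcziayhtdm" -> "mdthyaizcl" -> "mdt" -> "dt" -> "DT"
  "culxatv" -> "ogxjmfh" -> "hfmjxgo" -> "hfm" -> "fm" -> "FM"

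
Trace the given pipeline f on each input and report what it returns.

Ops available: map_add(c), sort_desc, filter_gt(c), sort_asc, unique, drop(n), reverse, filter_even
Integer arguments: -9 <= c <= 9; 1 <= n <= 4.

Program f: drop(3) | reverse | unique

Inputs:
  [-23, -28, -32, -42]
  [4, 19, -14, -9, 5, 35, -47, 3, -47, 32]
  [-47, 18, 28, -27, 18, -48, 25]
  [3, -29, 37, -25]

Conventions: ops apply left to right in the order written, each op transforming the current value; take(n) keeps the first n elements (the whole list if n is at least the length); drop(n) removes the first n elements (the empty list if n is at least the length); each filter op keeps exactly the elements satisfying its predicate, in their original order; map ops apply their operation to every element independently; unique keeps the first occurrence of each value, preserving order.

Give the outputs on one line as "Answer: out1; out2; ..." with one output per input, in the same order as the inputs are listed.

Execution, op by op:
  [-23, -28, -32, -42] -> [-42] -> [-42] -> [-42]
  [4, 19, -14, -9, 5, 35, -47, 3, -47, 32] -> [-9, 5, 35, -47, 3, -47, 32] -> [32, -47, 3, -47, 35, 5, -9] -> [32, -47, 3, 35, 5, -9]
  [-47, 18, 28, -27, 18, -48, 25] -> [-27, 18, -48, 25] -> [25, -48, 18, -27] -> [25, -48, 18, -27]
  [3, -29, 37, -25] -> [-25] -> [-25] -> [-25]

[-42]; [32, -47, 3, 35, 5, -9]; [25, -48, 18, -27]; [-25]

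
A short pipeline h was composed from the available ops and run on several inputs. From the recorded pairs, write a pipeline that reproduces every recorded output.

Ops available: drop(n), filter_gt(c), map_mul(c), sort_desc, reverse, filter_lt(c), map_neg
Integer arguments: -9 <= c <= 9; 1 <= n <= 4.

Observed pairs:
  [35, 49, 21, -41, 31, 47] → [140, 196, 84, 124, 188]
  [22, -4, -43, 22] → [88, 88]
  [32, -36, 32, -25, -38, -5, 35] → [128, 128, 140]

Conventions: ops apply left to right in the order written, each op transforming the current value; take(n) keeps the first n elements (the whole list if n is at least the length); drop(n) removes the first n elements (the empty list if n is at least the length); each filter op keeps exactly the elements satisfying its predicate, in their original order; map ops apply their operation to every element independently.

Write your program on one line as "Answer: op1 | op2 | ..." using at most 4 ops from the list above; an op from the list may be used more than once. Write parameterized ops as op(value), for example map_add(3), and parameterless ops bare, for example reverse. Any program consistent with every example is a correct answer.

filter_gt(9) | map_mul(-4) | map_neg

Check, running the answer program on each example:
  [35, 49, 21, -41, 31, 47] -> [35, 49, 21, 31, 47] -> [-140, -196, -84, -124, -188] -> [140, 196, 84, 124, 188]
  [22, -4, -43, 22] -> [22, 22] -> [-88, -88] -> [88, 88]
  [32, -36, 32, -25, -38, -5, 35] -> [32, 32, 35] -> [-128, -128, -140] -> [128, 128, 140]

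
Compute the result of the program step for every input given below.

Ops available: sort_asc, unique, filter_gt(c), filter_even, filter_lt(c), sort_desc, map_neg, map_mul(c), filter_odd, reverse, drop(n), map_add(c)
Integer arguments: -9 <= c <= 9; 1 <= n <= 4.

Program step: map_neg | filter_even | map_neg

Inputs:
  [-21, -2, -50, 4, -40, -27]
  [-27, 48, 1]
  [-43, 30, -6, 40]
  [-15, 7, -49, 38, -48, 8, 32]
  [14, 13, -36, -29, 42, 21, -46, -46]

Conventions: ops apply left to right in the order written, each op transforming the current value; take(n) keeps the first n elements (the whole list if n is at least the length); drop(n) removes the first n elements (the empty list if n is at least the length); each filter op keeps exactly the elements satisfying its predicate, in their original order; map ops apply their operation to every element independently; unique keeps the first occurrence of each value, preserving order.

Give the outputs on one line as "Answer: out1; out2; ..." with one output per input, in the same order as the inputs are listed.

[-2, -50, 4, -40]; [48]; [30, -6, 40]; [38, -48, 8, 32]; [14, -36, 42, -46, -46]

Execution, op by op:
  [-21, -2, -50, 4, -40, -27] -> [21, 2, 50, -4, 40, 27] -> [2, 50, -4, 40] -> [-2, -50, 4, -40]
  [-27, 48, 1] -> [27, -48, -1] -> [-48] -> [48]
  [-43, 30, -6, 40] -> [43, -30, 6, -40] -> [-30, 6, -40] -> [30, -6, 40]
  [-15, 7, -49, 38, -48, 8, 32] -> [15, -7, 49, -38, 48, -8, -32] -> [-38, 48, -8, -32] -> [38, -48, 8, 32]
  [14, 13, -36, -29, 42, 21, -46, -46] -> [-14, -13, 36, 29, -42, -21, 46, 46] -> [-14, 36, -42, 46, 46] -> [14, -36, 42, -46, -46]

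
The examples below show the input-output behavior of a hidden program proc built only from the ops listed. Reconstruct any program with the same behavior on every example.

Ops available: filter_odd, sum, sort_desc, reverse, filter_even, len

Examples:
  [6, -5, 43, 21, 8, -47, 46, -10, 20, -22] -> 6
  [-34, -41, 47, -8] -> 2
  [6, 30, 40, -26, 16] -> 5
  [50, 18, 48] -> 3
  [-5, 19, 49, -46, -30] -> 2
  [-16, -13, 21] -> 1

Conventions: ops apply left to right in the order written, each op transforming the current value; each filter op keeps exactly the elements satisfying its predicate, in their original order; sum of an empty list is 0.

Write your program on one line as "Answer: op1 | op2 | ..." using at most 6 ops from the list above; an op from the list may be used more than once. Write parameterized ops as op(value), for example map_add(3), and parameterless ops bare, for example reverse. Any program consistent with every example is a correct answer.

reverse | sort_desc | filter_even | reverse | len

Check, running the answer program on each example:
  [6, -5, 43, 21, 8, -47, 46, -10, 20, -22] -> [-22, 20, -10, 46, -47, 8, 21, 43, -5, 6] -> [46, 43, 21, 20, 8, 6, -5, -10, -22, -47] -> [46, 20, 8, 6, -10, -22] -> [-22, -10, 6, 8, 20, 46] -> 6
  [-34, -41, 47, -8] -> [-8, 47, -41, -34] -> [47, -8, -34, -41] -> [-8, -34] -> [-34, -8] -> 2
  [6, 30, 40, -26, 16] -> [16, -26, 40, 30, 6] -> [40, 30, 16, 6, -26] -> [40, 30, 16, 6, -26] -> [-26, 6, 16, 30, 40] -> 5
  [50, 18, 48] -> [48, 18, 50] -> [50, 48, 18] -> [50, 48, 18] -> [18, 48, 50] -> 3
  [-5, 19, 49, -46, -30] -> [-30, -46, 49, 19, -5] -> [49, 19, -5, -30, -46] -> [-30, -46] -> [-46, -30] -> 2
  [-16, -13, 21] -> [21, -13, -16] -> [21, -13, -16] -> [-16] -> [-16] -> 1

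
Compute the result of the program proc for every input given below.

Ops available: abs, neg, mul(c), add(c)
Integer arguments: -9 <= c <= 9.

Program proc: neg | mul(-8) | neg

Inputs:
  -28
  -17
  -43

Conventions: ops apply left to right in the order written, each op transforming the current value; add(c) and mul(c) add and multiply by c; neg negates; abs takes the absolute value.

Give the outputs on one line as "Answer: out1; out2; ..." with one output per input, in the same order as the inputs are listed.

224; 136; 344

Execution, op by op:
  -28 -> 28 -> -224 -> 224
  -17 -> 17 -> -136 -> 136
  -43 -> 43 -> -344 -> 344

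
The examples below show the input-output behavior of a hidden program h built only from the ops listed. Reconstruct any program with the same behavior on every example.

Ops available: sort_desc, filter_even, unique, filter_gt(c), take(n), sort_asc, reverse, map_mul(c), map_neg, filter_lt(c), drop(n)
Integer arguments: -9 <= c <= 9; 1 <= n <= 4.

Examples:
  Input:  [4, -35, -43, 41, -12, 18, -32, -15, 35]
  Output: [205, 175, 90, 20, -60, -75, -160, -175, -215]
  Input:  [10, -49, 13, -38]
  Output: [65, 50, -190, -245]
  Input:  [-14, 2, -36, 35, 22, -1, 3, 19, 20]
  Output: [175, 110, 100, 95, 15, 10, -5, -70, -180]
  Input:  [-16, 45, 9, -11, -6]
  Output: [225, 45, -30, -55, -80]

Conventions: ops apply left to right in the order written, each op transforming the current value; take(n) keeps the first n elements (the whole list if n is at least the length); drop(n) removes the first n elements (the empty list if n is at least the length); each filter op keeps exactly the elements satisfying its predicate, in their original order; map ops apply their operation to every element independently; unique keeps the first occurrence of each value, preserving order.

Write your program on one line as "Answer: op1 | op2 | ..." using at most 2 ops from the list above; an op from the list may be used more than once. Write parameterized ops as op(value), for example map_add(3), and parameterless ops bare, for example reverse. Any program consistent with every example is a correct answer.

sort_desc | map_mul(5)

Check, running the answer program on each example:
  [4, -35, -43, 41, -12, 18, -32, -15, 35] -> [41, 35, 18, 4, -12, -15, -32, -35, -43] -> [205, 175, 90, 20, -60, -75, -160, -175, -215]
  [10, -49, 13, -38] -> [13, 10, -38, -49] -> [65, 50, -190, -245]
  [-14, 2, -36, 35, 22, -1, 3, 19, 20] -> [35, 22, 20, 19, 3, 2, -1, -14, -36] -> [175, 110, 100, 95, 15, 10, -5, -70, -180]
  [-16, 45, 9, -11, -6] -> [45, 9, -6, -11, -16] -> [225, 45, -30, -55, -80]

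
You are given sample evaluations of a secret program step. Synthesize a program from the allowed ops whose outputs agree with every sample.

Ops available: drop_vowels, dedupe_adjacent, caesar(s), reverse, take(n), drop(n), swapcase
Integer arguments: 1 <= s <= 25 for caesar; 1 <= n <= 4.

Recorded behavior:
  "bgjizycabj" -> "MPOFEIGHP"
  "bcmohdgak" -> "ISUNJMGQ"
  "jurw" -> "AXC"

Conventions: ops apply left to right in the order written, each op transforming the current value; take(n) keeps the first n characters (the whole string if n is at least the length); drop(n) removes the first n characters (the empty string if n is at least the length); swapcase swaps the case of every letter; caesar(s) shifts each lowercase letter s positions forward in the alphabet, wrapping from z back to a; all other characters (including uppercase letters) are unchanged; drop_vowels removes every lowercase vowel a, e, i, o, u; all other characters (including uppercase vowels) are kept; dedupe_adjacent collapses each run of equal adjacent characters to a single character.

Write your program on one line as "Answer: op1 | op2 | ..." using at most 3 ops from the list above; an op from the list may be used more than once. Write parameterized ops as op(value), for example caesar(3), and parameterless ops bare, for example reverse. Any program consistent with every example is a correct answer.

caesar(6) | drop(1) | swapcase

Check, running the answer program on each example:
  "bgjizycabj" -> "hmpofeighp" -> "mpofeighp" -> "MPOFEIGHP"
  "bcmohdgak" -> "hisunjmgq" -> "isunjmgq" -> "ISUNJMGQ"
  "jurw" -> "paxc" -> "axc" -> "AXC"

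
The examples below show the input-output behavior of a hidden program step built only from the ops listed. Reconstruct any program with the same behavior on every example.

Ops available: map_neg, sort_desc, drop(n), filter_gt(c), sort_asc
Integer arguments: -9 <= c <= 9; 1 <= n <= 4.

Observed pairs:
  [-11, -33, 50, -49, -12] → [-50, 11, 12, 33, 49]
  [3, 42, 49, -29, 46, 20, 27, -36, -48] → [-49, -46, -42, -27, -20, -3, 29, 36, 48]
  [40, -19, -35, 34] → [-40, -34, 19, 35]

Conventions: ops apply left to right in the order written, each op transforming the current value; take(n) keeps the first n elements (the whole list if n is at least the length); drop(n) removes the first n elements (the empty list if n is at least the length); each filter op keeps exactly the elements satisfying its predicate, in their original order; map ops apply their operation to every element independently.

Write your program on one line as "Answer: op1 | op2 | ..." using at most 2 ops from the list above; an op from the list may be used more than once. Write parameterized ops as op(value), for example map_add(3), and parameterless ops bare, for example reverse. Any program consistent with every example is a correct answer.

map_neg | sort_asc

Check, running the answer program on each example:
  [-11, -33, 50, -49, -12] -> [11, 33, -50, 49, 12] -> [-50, 11, 12, 33, 49]
  [3, 42, 49, -29, 46, 20, 27, -36, -48] -> [-3, -42, -49, 29, -46, -20, -27, 36, 48] -> [-49, -46, -42, -27, -20, -3, 29, 36, 48]
  [40, -19, -35, 34] -> [-40, 19, 35, -34] -> [-40, -34, 19, 35]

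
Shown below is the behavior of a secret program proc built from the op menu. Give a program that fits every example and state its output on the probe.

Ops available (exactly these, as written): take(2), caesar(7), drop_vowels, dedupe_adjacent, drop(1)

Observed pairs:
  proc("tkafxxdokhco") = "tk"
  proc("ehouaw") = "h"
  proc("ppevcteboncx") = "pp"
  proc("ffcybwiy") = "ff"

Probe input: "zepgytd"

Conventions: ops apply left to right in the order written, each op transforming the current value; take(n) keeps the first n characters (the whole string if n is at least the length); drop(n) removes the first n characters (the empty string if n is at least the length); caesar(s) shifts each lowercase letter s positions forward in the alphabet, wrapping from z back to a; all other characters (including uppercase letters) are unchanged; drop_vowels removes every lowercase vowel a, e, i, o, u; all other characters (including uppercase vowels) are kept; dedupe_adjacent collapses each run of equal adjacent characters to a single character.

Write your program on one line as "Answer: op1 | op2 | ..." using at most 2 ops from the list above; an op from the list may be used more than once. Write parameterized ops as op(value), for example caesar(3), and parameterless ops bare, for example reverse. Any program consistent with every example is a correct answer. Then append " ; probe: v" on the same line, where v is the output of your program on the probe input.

take(2) | drop_vowels ; probe: "z"

Check, running the answer program on each example:
  "tkafxxdokhco" -> "tk" -> "tk"
  "ehouaw" -> "eh" -> "h"
  "ppevcteboncx" -> "pp" -> "pp"
  "ffcybwiy" -> "ff" -> "ff"
  probe: "zepgytd" -> "ze" -> "z"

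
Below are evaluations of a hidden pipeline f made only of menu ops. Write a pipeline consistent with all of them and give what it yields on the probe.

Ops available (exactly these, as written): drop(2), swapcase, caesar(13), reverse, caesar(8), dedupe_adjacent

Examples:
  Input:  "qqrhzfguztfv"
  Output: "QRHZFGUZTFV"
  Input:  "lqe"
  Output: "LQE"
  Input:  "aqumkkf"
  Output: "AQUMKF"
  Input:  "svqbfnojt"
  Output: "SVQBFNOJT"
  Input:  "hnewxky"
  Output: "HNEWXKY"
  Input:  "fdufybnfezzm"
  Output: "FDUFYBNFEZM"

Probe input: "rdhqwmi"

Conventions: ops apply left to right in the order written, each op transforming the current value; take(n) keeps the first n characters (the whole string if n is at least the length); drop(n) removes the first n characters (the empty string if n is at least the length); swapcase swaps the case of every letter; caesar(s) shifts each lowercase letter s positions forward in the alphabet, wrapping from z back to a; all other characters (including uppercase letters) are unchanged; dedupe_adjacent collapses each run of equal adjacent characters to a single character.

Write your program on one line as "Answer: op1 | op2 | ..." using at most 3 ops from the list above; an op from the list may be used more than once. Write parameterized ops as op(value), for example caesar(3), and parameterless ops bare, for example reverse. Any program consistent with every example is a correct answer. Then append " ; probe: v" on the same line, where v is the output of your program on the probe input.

swapcase | dedupe_adjacent ; probe: "RDHQWMI"

Check, running the answer program on each example:
  "qqrhzfguztfv" -> "QQRHZFGUZTFV" -> "QRHZFGUZTFV"
  "lqe" -> "LQE" -> "LQE"
  "aqumkkf" -> "AQUMKKF" -> "AQUMKF"
  "svqbfnojt" -> "SVQBFNOJT" -> "SVQBFNOJT"
  "hnewxky" -> "HNEWXKY" -> "HNEWXKY"
  "fdufybnfezzm" -> "FDUFYBNFEZZM" -> "FDUFYBNFEZM"
  probe: "rdhqwmi" -> "RDHQWMI" -> "RDHQWMI"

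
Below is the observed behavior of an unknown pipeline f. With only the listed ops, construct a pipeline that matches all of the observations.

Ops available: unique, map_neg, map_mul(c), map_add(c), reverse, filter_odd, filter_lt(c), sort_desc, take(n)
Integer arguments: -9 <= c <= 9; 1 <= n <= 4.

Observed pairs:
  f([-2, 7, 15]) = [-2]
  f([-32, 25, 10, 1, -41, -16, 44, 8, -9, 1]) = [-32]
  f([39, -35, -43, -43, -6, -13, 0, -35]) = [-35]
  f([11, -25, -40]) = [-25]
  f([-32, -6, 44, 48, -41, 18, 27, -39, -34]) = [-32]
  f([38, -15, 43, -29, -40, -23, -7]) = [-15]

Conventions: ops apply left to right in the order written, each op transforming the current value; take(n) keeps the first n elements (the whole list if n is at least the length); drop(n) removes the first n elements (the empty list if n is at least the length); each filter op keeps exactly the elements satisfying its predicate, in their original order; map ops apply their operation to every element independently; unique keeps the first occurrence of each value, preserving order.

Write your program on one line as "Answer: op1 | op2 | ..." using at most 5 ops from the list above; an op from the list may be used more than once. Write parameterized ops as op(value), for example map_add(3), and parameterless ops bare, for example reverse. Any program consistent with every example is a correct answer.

reverse | filter_lt(9) | reverse | take(1)

Check, running the answer program on each example:
  [-2, 7, 15] -> [15, 7, -2] -> [7, -2] -> [-2, 7] -> [-2]
  [-32, 25, 10, 1, -41, -16, 44, 8, -9, 1] -> [1, -9, 8, 44, -16, -41, 1, 10, 25, -32] -> [1, -9, 8, -16, -41, 1, -32] -> [-32, 1, -41, -16, 8, -9, 1] -> [-32]
  [39, -35, -43, -43, -6, -13, 0, -35] -> [-35, 0, -13, -6, -43, -43, -35, 39] -> [-35, 0, -13, -6, -43, -43, -35] -> [-35, -43, -43, -6, -13, 0, -35] -> [-35]
  [11, -25, -40] -> [-40, -25, 11] -> [-40, -25] -> [-25, -40] -> [-25]
  [-32, -6, 44, 48, -41, 18, 27, -39, -34] -> [-34, -39, 27, 18, -41, 48, 44, -6, -32] -> [-34, -39, -41, -6, -32] -> [-32, -6, -41, -39, -34] -> [-32]
  [38, -15, 43, -29, -40, -23, -7] -> [-7, -23, -40, -29, 43, -15, 38] -> [-7, -23, -40, -29, -15] -> [-15, -29, -40, -23, -7] -> [-15]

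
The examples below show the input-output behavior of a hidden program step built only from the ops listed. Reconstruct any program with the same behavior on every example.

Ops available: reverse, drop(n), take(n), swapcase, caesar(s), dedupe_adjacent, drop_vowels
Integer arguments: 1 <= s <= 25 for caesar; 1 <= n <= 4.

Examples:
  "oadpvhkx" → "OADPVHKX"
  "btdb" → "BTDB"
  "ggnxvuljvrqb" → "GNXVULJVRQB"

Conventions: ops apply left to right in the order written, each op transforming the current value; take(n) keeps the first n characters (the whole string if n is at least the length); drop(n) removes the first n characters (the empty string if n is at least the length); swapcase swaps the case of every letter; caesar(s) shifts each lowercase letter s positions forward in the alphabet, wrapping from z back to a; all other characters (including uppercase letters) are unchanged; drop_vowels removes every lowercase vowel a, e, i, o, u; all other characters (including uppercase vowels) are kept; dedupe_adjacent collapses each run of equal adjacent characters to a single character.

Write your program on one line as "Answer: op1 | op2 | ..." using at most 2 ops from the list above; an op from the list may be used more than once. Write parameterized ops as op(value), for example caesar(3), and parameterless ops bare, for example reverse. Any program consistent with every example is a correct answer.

dedupe_adjacent | swapcase

Check, running the answer program on each example:
  "oadpvhkx" -> "oadpvhkx" -> "OADPVHKX"
  "btdb" -> "btdb" -> "BTDB"
  "ggnxvuljvrqb" -> "gnxvuljvrqb" -> "GNXVULJVRQB"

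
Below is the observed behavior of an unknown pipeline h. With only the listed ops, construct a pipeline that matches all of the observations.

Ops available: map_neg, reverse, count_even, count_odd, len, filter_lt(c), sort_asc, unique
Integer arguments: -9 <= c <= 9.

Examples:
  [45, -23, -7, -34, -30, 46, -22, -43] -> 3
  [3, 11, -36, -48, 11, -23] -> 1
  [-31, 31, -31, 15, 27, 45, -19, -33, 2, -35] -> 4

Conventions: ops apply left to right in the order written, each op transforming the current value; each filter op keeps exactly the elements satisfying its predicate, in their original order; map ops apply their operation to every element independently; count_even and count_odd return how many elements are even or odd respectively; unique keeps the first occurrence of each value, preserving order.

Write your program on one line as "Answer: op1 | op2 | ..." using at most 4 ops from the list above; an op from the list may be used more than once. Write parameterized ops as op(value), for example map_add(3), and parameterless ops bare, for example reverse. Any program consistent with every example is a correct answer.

filter_lt(1) | unique | count_odd

Check, running the answer program on each example:
  [45, -23, -7, -34, -30, 46, -22, -43] -> [-23, -7, -34, -30, -22, -43] -> [-23, -7, -34, -30, -22, -43] -> 3
  [3, 11, -36, -48, 11, -23] -> [-36, -48, -23] -> [-36, -48, -23] -> 1
  [-31, 31, -31, 15, 27, 45, -19, -33, 2, -35] -> [-31, -31, -19, -33, -35] -> [-31, -19, -33, -35] -> 4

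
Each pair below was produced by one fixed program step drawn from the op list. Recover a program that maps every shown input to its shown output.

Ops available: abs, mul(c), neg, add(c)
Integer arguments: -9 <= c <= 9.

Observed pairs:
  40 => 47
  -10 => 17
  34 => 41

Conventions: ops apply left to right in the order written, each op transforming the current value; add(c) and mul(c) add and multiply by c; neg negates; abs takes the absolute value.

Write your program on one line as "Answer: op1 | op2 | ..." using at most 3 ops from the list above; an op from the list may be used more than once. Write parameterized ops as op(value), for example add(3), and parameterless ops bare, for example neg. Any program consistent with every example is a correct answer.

neg | abs | add(7)

Check, running the answer program on each example:
  40 -> -40 -> 40 -> 47
  -10 -> 10 -> 10 -> 17
  34 -> -34 -> 34 -> 41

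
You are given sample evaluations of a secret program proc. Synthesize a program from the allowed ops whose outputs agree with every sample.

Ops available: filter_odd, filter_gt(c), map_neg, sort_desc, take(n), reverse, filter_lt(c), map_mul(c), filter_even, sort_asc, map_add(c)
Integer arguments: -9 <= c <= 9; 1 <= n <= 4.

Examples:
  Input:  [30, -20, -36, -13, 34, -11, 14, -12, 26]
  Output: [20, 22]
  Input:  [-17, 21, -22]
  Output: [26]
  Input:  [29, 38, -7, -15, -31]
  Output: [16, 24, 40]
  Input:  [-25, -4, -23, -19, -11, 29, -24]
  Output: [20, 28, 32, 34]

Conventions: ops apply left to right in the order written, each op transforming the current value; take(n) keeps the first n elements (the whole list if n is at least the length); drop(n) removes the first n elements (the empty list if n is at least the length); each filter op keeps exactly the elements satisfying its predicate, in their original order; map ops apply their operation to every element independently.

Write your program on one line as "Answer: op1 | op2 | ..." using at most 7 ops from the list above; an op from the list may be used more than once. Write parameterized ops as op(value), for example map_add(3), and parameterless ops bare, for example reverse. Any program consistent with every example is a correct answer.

filter_odd | sort_asc | map_add(-9) | filter_lt(-8) | sort_desc | map_mul(-1)

Check, running the answer program on each example:
  [30, -20, -36, -13, 34, -11, 14, -12, 26] -> [-13, -11] -> [-13, -11] -> [-22, -20] -> [-22, -20] -> [-20, -22] -> [20, 22]
  [-17, 21, -22] -> [-17, 21] -> [-17, 21] -> [-26, 12] -> [-26] -> [-26] -> [26]
  [29, 38, -7, -15, -31] -> [29, -7, -15, -31] -> [-31, -15, -7, 29] -> [-40, -24, -16, 20] -> [-40, -24, -16] -> [-16, -24, -40] -> [16, 24, 40]
  [-25, -4, -23, -19, -11, 29, -24] -> [-25, -23, -19, -11, 29] -> [-25, -23, -19, -11, 29] -> [-34, -32, -28, -20, 20] -> [-34, -32, -28, -20] -> [-20, -28, -32, -34] -> [20, 28, 32, 34]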